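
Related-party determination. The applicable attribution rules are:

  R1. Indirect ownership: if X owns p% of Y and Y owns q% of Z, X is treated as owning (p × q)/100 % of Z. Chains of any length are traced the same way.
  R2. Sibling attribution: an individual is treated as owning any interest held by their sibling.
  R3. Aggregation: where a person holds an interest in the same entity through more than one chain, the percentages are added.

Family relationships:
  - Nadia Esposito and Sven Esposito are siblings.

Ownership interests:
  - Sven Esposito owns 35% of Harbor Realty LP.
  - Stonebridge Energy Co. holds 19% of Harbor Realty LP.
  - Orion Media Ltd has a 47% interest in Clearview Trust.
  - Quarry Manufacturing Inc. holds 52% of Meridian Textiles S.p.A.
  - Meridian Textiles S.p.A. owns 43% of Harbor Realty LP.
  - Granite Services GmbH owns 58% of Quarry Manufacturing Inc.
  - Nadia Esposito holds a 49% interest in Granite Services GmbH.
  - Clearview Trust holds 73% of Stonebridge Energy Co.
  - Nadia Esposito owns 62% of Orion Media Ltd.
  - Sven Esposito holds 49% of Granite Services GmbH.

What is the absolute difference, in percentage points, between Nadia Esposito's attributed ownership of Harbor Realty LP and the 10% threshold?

41.751142

By sibling attribution (R2), Nadia Esposito is treated as also owning Sven Esposito's interest in Granite Services GmbH, giving 49% + 49% = 98%.
By sibling attribution (R2), Nadia Esposito is treated as owning Sven Esposito's 35% interest in Harbor Realty LP.
Chain via Granite Services GmbH → Quarry Manufacturing Inc. → Meridian Textiles S.p.A. (R1): 98% × 58% × 52% × 43% = 12.709424% of Harbor Realty LP.
Chain via Orion Media Ltd → Clearview Trust → Stonebridge Energy Co. (R1): 62% × 47% × 73% × 19% = 4.041718% of Harbor Realty LP.
Direct interest in Harbor Realty LP: 35%.
Aggregating (R3): 12.709424% + 4.041718% + 35% = 51.751142%.
51.751142% exceeds the 10% threshold by 41.751142 percentage points.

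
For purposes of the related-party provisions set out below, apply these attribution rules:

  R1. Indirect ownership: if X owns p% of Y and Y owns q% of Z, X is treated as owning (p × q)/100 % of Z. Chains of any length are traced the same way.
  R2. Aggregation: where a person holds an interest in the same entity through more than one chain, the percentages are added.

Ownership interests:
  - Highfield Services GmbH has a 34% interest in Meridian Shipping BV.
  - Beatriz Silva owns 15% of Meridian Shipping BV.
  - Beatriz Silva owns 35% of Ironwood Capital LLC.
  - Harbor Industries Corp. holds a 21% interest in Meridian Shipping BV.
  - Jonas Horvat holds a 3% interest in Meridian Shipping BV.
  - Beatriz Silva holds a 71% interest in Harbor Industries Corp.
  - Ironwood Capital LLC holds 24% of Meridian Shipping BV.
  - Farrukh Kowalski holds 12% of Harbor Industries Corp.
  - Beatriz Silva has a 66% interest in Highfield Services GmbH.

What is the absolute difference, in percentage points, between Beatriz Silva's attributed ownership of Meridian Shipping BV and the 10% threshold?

Chain via Highfield Services GmbH (R1): 66% × 34% = 22.44% of Meridian Shipping BV.
Chain via Harbor Industries Corp. (R1): 71% × 21% = 14.91% of Meridian Shipping BV.
Chain via Ironwood Capital LLC (R1): 35% × 24% = 8.4% of Meridian Shipping BV.
Direct interest in Meridian Shipping BV: 15%.
Aggregating (R2): 22.44% + 14.91% + 8.4% + 15% = 60.75%.
60.75% exceeds the 10% threshold by 50.75 percentage points.

50.75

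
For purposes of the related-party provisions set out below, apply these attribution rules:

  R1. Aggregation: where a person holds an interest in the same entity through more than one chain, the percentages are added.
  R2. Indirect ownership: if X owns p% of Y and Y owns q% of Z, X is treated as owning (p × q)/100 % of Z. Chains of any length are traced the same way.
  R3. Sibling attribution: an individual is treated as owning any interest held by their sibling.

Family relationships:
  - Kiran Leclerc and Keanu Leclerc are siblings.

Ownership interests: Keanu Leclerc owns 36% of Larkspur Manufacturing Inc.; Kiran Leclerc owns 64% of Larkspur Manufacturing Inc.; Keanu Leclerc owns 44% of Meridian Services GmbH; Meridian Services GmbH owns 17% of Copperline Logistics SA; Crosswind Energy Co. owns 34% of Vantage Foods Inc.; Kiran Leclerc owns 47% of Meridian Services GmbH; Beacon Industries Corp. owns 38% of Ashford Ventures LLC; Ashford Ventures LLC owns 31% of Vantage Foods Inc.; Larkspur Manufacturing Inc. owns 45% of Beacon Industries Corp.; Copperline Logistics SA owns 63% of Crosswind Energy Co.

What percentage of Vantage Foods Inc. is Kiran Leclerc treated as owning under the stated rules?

8.614674%

By sibling attribution (R3), Kiran Leclerc is treated as also owning Keanu Leclerc's interest in Meridian Services GmbH, giving 47% + 44% = 91%.
By sibling attribution (R3), Kiran Leclerc is treated as also owning Keanu Leclerc's interest in Larkspur Manufacturing Inc, giving 64% + 36% = 100%.
Chain via Meridian Services GmbH → Copperline Logistics SA → Crosswind Energy Co. (R2): 91% × 17% × 63% × 34% = 3.313674% of Vantage Foods Inc.
Chain via Larkspur Manufacturing Inc. → Beacon Industries Corp. → Ashford Ventures LLC (R2): 100% × 45% × 38% × 31% = 5.301% of Vantage Foods Inc.
Aggregating (R1): 3.313674% + 5.301% = 8.614674%.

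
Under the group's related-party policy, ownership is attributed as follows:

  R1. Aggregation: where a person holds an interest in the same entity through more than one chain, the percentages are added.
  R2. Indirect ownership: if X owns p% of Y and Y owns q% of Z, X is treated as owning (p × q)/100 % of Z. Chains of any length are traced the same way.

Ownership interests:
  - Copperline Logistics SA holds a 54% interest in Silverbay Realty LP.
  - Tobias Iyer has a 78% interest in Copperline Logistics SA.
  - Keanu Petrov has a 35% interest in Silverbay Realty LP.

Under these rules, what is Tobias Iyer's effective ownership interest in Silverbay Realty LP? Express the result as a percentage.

Chain via Copperline Logistics SA (R2): 78% × 54% = 42.12% of Silverbay Realty LP.

42.12%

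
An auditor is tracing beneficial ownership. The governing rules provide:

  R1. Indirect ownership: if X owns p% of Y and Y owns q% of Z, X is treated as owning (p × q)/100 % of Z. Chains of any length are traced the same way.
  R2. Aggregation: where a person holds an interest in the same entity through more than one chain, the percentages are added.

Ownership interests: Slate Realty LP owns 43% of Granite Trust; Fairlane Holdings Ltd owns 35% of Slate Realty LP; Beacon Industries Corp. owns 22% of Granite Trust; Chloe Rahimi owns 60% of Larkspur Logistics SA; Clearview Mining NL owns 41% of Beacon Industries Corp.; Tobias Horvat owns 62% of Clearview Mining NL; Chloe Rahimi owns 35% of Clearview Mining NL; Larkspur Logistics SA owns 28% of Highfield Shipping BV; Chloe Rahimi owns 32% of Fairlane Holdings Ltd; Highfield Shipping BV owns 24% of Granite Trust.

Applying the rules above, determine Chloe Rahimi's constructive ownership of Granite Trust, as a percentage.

12.005%

Chain via Fairlane Holdings Ltd → Slate Realty LP (R1): 32% × 35% × 43% = 4.816% of Granite Trust.
Chain via Larkspur Logistics SA → Highfield Shipping BV (R1): 60% × 28% × 24% = 4.032% of Granite Trust.
Chain via Clearview Mining NL → Beacon Industries Corp. (R1): 35% × 41% × 22% = 3.157% of Granite Trust.
Aggregating (R2): 4.816% + 4.032% + 3.157% = 12.005%.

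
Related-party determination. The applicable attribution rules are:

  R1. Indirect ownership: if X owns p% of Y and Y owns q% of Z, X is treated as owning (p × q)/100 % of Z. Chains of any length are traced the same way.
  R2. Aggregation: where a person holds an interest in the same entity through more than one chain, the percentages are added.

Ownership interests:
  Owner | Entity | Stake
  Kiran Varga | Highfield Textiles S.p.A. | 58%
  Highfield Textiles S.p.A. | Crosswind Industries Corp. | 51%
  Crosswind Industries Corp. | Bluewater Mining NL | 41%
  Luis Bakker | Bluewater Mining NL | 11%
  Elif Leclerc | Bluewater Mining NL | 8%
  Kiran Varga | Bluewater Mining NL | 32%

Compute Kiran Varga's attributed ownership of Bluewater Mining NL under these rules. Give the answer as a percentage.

44.1278%

Chain via Highfield Textiles S.p.A. → Crosswind Industries Corp. (R1): 58% × 51% × 41% = 12.1278% of Bluewater Mining NL.
Direct interest in Bluewater Mining NL: 32%.
Aggregating (R2): 12.1278% + 32% = 44.1278%.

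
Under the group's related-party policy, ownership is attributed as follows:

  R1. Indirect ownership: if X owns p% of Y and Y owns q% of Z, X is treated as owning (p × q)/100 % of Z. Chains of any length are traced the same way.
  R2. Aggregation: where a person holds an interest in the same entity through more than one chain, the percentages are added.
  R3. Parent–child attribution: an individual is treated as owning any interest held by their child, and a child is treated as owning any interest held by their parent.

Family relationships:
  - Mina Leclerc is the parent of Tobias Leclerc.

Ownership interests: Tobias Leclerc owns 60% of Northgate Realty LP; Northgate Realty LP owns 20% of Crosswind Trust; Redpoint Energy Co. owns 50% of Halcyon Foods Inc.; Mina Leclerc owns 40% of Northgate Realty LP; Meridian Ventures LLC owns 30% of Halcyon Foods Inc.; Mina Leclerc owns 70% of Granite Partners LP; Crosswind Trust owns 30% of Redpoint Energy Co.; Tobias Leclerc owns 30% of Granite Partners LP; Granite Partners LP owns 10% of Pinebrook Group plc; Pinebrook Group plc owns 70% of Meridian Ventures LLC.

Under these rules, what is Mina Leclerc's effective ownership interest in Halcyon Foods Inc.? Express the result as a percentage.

By parent–child attribution (R3), Mina Leclerc is treated as also owning Tobias Leclerc's interest in Northgate Realty LP, giving 40% + 60% = 100%.
By parent–child attribution (R3), Mina Leclerc is treated as also owning Tobias Leclerc's interest in Granite Partners LP, giving 70% + 30% = 100%.
Chain via Northgate Realty LP → Crosswind Trust → Redpoint Energy Co. (R1): 100% × 20% × 30% × 50% = 3% of Halcyon Foods Inc.
Chain via Granite Partners LP → Pinebrook Group plc → Meridian Ventures LLC (R1): 100% × 10% × 70% × 30% = 2.1% of Halcyon Foods Inc.
Aggregating (R2): 3% + 2.1% = 5.1%.

5.1%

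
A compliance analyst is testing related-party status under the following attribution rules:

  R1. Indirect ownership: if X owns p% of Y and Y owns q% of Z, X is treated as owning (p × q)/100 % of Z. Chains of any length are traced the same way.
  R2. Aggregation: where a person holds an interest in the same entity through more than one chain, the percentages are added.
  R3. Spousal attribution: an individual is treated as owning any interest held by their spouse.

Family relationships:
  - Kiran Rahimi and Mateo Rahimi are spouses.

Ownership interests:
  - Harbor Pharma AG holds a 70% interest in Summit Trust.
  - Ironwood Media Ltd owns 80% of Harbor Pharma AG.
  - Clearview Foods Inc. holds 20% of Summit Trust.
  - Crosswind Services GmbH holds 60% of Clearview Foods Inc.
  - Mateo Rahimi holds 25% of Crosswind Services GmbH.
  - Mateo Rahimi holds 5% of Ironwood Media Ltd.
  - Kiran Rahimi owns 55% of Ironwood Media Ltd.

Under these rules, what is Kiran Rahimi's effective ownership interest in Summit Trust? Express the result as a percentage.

36.6%

By spousal attribution (R3), Kiran Rahimi is treated as also owning Mateo Rahimi's interest in Ironwood Media Ltd, giving 55% + 5% = 60%.
By spousal attribution (R3), Kiran Rahimi is treated as owning Mateo Rahimi's 25% interest in Crosswind Services GmbH.
Chain via Ironwood Media Ltd → Harbor Pharma AG (R1): 60% × 80% × 70% = 33.6% of Summit Trust.
Chain via Crosswind Services GmbH → Clearview Foods Inc. (R1): 25% × 60% × 20% = 3% of Summit Trust.
Aggregating (R2): 33.6% + 3% = 36.6%.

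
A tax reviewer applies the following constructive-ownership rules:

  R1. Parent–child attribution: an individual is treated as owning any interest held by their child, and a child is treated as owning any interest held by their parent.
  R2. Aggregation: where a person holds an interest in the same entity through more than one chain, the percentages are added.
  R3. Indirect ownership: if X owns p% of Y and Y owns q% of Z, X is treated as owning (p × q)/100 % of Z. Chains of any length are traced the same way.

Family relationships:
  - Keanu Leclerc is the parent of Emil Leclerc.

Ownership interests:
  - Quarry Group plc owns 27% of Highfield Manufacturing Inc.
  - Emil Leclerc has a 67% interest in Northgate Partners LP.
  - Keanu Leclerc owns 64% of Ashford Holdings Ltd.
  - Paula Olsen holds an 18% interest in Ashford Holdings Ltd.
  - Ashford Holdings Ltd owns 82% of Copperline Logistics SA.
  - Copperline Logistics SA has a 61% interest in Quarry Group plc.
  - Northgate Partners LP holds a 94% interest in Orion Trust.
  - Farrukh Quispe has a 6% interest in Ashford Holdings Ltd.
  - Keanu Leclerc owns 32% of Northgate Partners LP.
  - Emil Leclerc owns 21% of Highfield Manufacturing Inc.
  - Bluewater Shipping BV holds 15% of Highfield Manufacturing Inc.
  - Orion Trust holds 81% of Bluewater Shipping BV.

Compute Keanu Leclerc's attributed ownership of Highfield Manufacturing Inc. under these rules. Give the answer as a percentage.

By parent–child attribution (R1), Keanu Leclerc is treated as also owning Emil Leclerc's interest in Northgate Partners LP, giving 32% + 67% = 99%.
By parent–child attribution (R1), Keanu Leclerc is treated as owning Emil Leclerc's 21% interest in Highfield Manufacturing Inc.
Chain via Northgate Partners LP → Orion Trust → Bluewater Shipping BV (R3): 99% × 94% × 81% × 15% = 11.30679% of Highfield Manufacturing Inc.
Chain via Ashford Holdings Ltd → Copperline Logistics SA → Quarry Group plc (R3): 64% × 82% × 61% × 27% = 8.643456% of Highfield Manufacturing Inc.
Direct interest in Highfield Manufacturing Inc: 21%.
Aggregating (R2): 11.30679% + 8.643456% + 21% = 40.950246%.

40.950246%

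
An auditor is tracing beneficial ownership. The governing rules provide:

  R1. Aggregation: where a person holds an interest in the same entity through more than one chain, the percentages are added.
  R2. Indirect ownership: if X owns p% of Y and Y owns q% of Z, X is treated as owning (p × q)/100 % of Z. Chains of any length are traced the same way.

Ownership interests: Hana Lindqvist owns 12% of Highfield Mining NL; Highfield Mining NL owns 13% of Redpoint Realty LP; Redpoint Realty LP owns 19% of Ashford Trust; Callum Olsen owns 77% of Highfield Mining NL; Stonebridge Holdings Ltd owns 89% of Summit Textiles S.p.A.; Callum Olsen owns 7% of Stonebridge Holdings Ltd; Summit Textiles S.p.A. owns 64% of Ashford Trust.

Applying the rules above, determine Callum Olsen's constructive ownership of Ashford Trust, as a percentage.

5.8891%

Chain via Stonebridge Holdings Ltd → Summit Textiles S.p.A. (R2): 7% × 89% × 64% = 3.9872% of Ashford Trust.
Chain via Highfield Mining NL → Redpoint Realty LP (R2): 77% × 13% × 19% = 1.9019% of Ashford Trust.
Aggregating (R1): 3.9872% + 1.9019% = 5.8891%.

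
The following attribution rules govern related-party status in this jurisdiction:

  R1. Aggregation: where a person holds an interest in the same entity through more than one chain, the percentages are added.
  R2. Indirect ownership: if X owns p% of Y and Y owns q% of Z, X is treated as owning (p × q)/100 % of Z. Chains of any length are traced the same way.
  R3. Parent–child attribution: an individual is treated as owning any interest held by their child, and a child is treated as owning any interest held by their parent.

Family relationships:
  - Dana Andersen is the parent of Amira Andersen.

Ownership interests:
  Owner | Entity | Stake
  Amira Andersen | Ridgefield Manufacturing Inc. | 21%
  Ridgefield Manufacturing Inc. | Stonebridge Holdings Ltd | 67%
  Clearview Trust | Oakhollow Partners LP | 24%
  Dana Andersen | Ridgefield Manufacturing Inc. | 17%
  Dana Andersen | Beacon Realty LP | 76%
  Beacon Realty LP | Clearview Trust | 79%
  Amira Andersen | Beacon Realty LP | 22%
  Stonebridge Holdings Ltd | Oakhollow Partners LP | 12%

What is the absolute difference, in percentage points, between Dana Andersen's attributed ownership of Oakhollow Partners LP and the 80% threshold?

By parent–child attribution (R3), Dana Andersen is treated as also owning Amira Andersen's interest in Beacon Realty LP, giving 76% + 22% = 98%.
By parent–child attribution (R3), Dana Andersen is treated as also owning Amira Andersen's interest in Ridgefield Manufacturing Inc, giving 17% + 21% = 38%.
Chain via Beacon Realty LP → Clearview Trust (R2): 98% × 79% × 24% = 18.5808% of Oakhollow Partners LP.
Chain via Ridgefield Manufacturing Inc. → Stonebridge Holdings Ltd (R2): 38% × 67% × 12% = 3.0552% of Oakhollow Partners LP.
Aggregating (R1): 18.5808% + 3.0552% = 21.636%.
21.636% falls short of the 80% threshold by 58.364 percentage points.

58.364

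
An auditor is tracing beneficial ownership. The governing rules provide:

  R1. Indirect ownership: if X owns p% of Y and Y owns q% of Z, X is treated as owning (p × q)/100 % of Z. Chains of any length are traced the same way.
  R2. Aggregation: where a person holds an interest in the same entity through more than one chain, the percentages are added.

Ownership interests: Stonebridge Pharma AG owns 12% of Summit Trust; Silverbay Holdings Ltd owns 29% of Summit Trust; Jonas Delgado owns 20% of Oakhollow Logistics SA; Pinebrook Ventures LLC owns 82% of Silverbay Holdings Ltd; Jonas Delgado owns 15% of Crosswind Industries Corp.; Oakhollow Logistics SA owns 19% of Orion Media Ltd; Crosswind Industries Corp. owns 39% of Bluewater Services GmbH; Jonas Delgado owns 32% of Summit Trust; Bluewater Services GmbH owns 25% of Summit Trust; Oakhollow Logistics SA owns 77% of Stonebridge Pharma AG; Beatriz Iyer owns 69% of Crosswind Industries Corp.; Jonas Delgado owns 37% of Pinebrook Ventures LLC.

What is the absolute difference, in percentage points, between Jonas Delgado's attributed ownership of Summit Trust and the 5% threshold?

39.1091

Chain via Pinebrook Ventures LLC → Silverbay Holdings Ltd (R1): 37% × 82% × 29% = 8.7986% of Summit Trust.
Chain via Oakhollow Logistics SA → Stonebridge Pharma AG (R1): 20% × 77% × 12% = 1.848% of Summit Trust.
Chain via Crosswind Industries Corp. → Bluewater Services GmbH (R1): 15% × 39% × 25% = 1.4625% of Summit Trust.
Direct interest in Summit Trust: 32%.
Aggregating (R2): 8.7986% + 1.848% + 1.4625% + 32% = 44.1091%.
44.1091% exceeds the 5% threshold by 39.1091 percentage points.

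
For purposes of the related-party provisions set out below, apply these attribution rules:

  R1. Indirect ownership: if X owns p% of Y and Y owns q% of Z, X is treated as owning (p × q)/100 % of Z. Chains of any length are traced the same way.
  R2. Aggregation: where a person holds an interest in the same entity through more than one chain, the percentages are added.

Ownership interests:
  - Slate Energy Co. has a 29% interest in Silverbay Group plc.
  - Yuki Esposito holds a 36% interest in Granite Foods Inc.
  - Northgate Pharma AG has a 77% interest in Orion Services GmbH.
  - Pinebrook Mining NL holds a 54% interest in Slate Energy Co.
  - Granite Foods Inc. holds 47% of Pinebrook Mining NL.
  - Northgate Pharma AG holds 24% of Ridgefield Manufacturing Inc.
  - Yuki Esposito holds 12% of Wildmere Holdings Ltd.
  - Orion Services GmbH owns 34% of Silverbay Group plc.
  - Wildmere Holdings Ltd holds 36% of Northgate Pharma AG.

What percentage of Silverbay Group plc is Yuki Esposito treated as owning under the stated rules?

Chain via Granite Foods Inc. → Pinebrook Mining NL → Slate Energy Co. (R1): 36% × 47% × 54% × 29% = 2.649672% of Silverbay Group plc.
Chain via Wildmere Holdings Ltd → Northgate Pharma AG → Orion Services GmbH (R1): 12% × 36% × 77% × 34% = 1.130976% of Silverbay Group plc.
Aggregating (R2): 2.649672% + 1.130976% = 3.780648%.

3.780648%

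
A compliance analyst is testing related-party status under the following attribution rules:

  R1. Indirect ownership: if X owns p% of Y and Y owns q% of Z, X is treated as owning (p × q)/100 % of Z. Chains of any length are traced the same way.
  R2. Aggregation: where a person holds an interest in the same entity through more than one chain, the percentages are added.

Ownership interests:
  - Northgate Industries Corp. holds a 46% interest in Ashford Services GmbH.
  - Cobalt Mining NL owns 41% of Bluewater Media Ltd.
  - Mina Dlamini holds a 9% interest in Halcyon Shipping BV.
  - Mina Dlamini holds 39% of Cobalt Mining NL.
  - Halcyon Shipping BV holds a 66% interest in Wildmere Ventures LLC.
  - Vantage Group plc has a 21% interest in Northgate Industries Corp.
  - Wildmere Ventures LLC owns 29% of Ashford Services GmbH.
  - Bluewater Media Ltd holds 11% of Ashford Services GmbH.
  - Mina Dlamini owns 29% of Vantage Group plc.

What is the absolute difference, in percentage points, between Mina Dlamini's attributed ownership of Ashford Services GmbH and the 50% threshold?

43.7171

Chain via Halcyon Shipping BV → Wildmere Ventures LLC (R1): 9% × 66% × 29% = 1.7226% of Ashford Services GmbH.
Chain via Vantage Group plc → Northgate Industries Corp. (R1): 29% × 21% × 46% = 2.8014% of Ashford Services GmbH.
Chain via Cobalt Mining NL → Bluewater Media Ltd (R1): 39% × 41% × 11% = 1.7589% of Ashford Services GmbH.
Aggregating (R2): 1.7226% + 2.8014% + 1.7589% = 6.2829%.
6.2829% falls short of the 50% threshold by 43.7171 percentage points.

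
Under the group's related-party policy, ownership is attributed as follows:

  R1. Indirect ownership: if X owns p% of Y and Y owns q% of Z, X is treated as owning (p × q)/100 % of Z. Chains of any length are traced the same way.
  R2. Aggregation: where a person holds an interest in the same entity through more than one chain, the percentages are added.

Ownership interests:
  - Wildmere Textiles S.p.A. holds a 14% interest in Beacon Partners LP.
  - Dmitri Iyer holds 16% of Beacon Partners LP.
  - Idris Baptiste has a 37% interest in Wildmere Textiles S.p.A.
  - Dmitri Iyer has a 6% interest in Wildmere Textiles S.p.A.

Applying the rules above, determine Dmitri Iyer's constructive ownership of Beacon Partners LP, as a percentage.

16.84%

Chain via Wildmere Textiles S.p.A. (R1): 6% × 14% = 0.84% of Beacon Partners LP.
Direct interest in Beacon Partners LP: 16%.
Aggregating (R2): 0.84% + 16% = 16.84%.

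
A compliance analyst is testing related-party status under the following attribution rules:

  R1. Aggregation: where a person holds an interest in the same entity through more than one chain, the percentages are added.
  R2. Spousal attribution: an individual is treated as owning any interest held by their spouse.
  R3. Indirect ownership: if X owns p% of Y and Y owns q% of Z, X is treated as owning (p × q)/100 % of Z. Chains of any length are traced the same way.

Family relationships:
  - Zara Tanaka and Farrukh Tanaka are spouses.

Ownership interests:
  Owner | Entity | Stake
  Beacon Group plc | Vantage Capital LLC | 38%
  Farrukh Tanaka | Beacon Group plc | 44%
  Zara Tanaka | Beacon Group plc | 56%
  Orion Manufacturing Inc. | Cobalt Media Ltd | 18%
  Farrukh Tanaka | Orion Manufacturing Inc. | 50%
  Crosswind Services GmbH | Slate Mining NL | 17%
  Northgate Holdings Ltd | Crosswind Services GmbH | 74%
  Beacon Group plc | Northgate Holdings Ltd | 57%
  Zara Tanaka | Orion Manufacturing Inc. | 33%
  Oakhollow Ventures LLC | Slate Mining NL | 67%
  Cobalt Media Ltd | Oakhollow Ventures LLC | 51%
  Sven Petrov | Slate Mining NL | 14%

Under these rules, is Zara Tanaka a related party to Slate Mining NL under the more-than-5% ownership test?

By spousal attribution (R2), Zara Tanaka is treated as also owning Farrukh Tanaka's interest in Orion Manufacturing Inc, giving 33% + 50% = 83%.
By spousal attribution (R2), Zara Tanaka is treated as also owning Farrukh Tanaka's interest in Beacon Group plc, giving 56% + 44% = 100%.
Chain via Orion Manufacturing Inc. → Cobalt Media Ltd → Oakhollow Ventures LLC (R3): 83% × 18% × 51% × 67% = 5.104998% of Slate Mining NL.
Chain via Beacon Group plc → Northgate Holdings Ltd → Crosswind Services GmbH (R3): 100% × 57% × 74% × 17% = 7.1706% of Slate Mining NL.
Aggregating (R1): 5.104998% + 7.1706% = 12.275598%.
12.275598% exceeds the 5% threshold, so Zara is a related party to Slate Mining NL.

Yes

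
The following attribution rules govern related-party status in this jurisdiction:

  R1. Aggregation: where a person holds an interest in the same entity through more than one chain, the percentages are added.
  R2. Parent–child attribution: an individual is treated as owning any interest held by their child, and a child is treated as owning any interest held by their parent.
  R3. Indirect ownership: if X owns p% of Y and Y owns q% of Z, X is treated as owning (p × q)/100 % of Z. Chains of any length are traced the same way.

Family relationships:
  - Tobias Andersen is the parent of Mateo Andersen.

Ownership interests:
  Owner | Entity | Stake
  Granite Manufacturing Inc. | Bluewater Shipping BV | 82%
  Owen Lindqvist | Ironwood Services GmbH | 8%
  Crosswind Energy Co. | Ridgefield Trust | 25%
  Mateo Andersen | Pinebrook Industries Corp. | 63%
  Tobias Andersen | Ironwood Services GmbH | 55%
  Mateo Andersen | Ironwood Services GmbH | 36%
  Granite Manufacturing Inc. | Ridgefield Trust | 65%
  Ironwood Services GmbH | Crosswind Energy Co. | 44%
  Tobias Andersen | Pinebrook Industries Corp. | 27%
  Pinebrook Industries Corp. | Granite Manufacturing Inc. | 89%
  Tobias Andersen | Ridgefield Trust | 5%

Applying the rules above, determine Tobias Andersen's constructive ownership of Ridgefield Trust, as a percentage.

67.075%

By parent–child attribution (R2), Tobias Andersen is treated as also owning Mateo Andersen's interest in Pinebrook Industries Corp, giving 27% + 63% = 90%.
By parent–child attribution (R2), Tobias Andersen is treated as also owning Mateo Andersen's interest in Ironwood Services GmbH, giving 55% + 36% = 91%.
Chain via Pinebrook Industries Corp. → Granite Manufacturing Inc. (R3): 90% × 89% × 65% = 52.065% of Ridgefield Trust.
Chain via Ironwood Services GmbH → Crosswind Energy Co. (R3): 91% × 44% × 25% = 10.01% of Ridgefield Trust.
Direct interest in Ridgefield Trust: 5%.
Aggregating (R1): 52.065% + 10.01% + 5% = 67.075%.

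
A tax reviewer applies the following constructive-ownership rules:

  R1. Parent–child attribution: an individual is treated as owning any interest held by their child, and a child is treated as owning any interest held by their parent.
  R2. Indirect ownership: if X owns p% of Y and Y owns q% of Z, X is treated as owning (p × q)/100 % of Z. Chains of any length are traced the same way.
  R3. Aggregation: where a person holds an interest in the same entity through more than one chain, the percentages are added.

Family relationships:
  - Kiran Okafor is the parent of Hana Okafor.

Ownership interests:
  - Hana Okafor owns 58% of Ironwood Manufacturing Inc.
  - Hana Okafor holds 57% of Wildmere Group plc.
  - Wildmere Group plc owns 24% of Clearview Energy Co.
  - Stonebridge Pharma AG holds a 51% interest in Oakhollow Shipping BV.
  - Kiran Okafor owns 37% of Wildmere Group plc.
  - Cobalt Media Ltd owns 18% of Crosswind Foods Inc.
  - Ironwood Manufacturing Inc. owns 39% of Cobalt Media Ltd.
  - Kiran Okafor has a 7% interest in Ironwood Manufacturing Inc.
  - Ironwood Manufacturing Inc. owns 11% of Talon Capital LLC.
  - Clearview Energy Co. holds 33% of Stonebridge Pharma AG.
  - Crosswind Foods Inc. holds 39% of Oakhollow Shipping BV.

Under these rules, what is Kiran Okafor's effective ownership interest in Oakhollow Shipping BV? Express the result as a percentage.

5.576418%

By parent–child attribution (R1), Kiran Okafor is treated as also owning Hana Okafor's interest in Wildmere Group plc, giving 37% + 57% = 94%.
By parent–child attribution (R1), Kiran Okafor is treated as also owning Hana Okafor's interest in Ironwood Manufacturing Inc, giving 7% + 58% = 65%.
Chain via Wildmere Group plc → Clearview Energy Co. → Stonebridge Pharma AG (R2): 94% × 24% × 33% × 51% = 3.796848% of Oakhollow Shipping BV.
Chain via Ironwood Manufacturing Inc. → Cobalt Media Ltd → Crosswind Foods Inc. (R2): 65% × 39% × 18% × 39% = 1.77957% of Oakhollow Shipping BV.
Aggregating (R3): 3.796848% + 1.77957% = 5.576418%.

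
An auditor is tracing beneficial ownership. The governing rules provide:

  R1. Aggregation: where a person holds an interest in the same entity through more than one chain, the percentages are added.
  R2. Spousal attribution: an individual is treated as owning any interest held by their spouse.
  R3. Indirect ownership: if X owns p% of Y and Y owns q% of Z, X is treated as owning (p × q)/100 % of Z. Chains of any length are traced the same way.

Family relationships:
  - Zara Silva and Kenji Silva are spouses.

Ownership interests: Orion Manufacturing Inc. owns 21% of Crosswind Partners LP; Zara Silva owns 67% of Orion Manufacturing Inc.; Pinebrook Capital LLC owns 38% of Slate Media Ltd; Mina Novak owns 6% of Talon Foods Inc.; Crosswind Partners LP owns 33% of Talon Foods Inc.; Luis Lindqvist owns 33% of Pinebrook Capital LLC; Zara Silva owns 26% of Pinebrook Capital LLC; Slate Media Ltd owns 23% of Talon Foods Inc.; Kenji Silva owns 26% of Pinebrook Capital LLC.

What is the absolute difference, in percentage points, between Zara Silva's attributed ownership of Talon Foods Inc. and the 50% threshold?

40.8121

By spousal attribution (R2), Zara Silva is treated as also owning Kenji Silva's interest in Pinebrook Capital LLC, giving 26% + 26% = 52%.
Chain via Orion Manufacturing Inc. → Crosswind Partners LP (R3): 67% × 21% × 33% = 4.6431% of Talon Foods Inc.
Chain via Pinebrook Capital LLC → Slate Media Ltd (R3): 52% × 38% × 23% = 4.5448% of Talon Foods Inc.
Aggregating (R1): 4.6431% + 4.5448% = 9.1879%.
9.1879% falls short of the 50% threshold by 40.8121 percentage points.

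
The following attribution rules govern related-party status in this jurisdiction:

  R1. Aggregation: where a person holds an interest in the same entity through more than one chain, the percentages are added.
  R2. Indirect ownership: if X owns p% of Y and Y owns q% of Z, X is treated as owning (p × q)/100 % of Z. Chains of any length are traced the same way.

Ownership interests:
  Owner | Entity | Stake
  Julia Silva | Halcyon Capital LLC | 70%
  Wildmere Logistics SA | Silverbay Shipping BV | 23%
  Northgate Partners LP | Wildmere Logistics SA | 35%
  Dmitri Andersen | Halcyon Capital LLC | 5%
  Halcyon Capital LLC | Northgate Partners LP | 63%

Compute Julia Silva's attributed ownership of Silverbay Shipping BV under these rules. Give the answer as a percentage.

Chain via Halcyon Capital LLC → Northgate Partners LP → Wildmere Logistics SA (R2): 70% × 63% × 35% × 23% = 3.55005% of Silverbay Shipping BV.

3.55005%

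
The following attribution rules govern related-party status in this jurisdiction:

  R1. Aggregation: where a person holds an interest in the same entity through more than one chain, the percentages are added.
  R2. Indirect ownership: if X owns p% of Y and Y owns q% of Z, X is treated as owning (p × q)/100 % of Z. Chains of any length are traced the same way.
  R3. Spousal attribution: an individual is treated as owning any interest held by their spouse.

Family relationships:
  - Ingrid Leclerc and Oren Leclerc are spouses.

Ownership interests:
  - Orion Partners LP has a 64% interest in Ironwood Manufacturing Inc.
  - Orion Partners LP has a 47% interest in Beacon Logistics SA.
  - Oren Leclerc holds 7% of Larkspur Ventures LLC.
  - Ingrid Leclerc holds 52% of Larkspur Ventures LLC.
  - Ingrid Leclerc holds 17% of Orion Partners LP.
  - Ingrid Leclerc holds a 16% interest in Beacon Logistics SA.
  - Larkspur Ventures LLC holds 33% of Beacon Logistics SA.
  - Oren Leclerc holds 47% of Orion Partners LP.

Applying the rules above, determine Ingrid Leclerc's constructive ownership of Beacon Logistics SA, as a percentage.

65.55%

By spousal attribution (R3), Ingrid Leclerc is treated as also owning Oren Leclerc's interest in Larkspur Ventures LLC, giving 52% + 7% = 59%.
By spousal attribution (R3), Ingrid Leclerc is treated as also owning Oren Leclerc's interest in Orion Partners LP, giving 17% + 47% = 64%.
Chain via Larkspur Ventures LLC (R2): 59% × 33% = 19.47% of Beacon Logistics SA.
Chain via Orion Partners LP (R2): 64% × 47% = 30.08% of Beacon Logistics SA.
Direct interest in Beacon Logistics SA: 16%.
Aggregating (R1): 19.47% + 30.08% + 16% = 65.55%.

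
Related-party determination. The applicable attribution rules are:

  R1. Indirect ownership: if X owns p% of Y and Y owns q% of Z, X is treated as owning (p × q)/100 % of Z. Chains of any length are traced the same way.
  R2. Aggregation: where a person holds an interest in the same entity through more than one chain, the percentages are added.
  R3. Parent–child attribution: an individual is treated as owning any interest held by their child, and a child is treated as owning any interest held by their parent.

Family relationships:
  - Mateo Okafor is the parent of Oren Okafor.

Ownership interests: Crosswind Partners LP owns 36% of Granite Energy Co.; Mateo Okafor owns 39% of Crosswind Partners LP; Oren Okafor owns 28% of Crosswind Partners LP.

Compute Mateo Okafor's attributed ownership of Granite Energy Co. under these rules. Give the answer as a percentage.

24.12%

By parent–child attribution (R3), Mateo Okafor is treated as also owning Oren Okafor's interest in Crosswind Partners LP, giving 39% + 28% = 67%.
Chain via Crosswind Partners LP (R1): 67% × 36% = 24.12% of Granite Energy Co.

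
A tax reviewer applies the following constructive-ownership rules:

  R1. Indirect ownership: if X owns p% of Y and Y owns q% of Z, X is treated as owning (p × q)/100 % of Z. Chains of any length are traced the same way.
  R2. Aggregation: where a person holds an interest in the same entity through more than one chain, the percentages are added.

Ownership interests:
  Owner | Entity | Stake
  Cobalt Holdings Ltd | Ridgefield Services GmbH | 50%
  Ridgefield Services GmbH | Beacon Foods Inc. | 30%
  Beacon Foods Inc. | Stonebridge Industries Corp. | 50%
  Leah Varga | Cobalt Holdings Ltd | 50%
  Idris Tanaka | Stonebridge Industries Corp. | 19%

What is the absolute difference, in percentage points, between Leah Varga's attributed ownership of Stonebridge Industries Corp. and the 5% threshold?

Chain via Cobalt Holdings Ltd → Ridgefield Services GmbH → Beacon Foods Inc. (R1): 50% × 50% × 30% × 50% = 3.75% of Stonebridge Industries Corp.
3.75% falls short of the 5% threshold by 1.25 percentage points.

1.25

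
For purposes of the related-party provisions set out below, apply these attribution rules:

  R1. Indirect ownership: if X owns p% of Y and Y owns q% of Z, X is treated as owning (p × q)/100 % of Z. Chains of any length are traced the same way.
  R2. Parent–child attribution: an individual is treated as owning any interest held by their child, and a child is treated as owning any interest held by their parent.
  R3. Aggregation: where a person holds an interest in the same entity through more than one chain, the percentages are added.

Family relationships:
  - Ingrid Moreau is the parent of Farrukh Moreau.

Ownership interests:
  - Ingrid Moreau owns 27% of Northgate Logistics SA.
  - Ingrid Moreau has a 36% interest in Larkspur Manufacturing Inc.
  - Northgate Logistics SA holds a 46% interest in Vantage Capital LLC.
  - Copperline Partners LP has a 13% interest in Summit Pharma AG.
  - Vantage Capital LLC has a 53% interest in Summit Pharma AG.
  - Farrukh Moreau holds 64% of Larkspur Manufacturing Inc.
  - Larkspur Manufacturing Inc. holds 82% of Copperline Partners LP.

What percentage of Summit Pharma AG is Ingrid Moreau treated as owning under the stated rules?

17.2426%

By parent–child attribution (R2), Ingrid Moreau is treated as also owning Farrukh Moreau's interest in Larkspur Manufacturing Inc, giving 36% + 64% = 100%.
Chain via Larkspur Manufacturing Inc. → Copperline Partners LP (R1): 100% × 82% × 13% = 10.66% of Summit Pharma AG.
Chain via Northgate Logistics SA → Vantage Capital LLC (R1): 27% × 46% × 53% = 6.5826% of Summit Pharma AG.
Aggregating (R3): 10.66% + 6.5826% = 17.2426%.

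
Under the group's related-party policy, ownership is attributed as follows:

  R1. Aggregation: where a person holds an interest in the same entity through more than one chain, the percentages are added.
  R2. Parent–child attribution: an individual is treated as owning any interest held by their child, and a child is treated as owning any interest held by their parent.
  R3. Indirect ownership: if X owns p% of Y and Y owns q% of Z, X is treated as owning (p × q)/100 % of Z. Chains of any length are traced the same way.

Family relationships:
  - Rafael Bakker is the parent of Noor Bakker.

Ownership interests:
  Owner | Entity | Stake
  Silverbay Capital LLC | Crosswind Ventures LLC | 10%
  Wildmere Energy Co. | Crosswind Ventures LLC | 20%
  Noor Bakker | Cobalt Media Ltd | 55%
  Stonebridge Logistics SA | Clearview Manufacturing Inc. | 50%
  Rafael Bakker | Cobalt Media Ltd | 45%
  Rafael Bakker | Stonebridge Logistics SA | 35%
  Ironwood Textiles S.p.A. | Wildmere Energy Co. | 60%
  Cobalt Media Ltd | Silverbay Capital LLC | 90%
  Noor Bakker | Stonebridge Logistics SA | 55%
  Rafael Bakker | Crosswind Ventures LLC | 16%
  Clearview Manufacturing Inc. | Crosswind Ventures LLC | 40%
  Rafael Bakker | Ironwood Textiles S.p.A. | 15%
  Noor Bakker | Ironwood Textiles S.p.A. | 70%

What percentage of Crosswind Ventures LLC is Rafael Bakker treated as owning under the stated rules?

53.2%

By parent–child attribution (R2), Rafael Bakker is treated as also owning Noor Bakker's interest in Cobalt Media Ltd, giving 45% + 55% = 100%.
By parent–child attribution (R2), Rafael Bakker is treated as also owning Noor Bakker's interest in Stonebridge Logistics SA, giving 35% + 55% = 90%.
By parent–child attribution (R2), Rafael Bakker is treated as also owning Noor Bakker's interest in Ironwood Textiles S.p.A, giving 15% + 70% = 85%.
Chain via Cobalt Media Ltd → Silverbay Capital LLC (R3): 100% × 90% × 10% = 9% of Crosswind Ventures LLC.
Chain via Stonebridge Logistics SA → Clearview Manufacturing Inc. (R3): 90% × 50% × 40% = 18% of Crosswind Ventures LLC.
Chain via Ironwood Textiles S.p.A. → Wildmere Energy Co. (R3): 85% × 60% × 20% = 10.2% of Crosswind Ventures LLC.
Direct interest in Crosswind Ventures LLC: 16%.
Aggregating (R1): 9% + 18% + 10.2% + 16% = 53.2%.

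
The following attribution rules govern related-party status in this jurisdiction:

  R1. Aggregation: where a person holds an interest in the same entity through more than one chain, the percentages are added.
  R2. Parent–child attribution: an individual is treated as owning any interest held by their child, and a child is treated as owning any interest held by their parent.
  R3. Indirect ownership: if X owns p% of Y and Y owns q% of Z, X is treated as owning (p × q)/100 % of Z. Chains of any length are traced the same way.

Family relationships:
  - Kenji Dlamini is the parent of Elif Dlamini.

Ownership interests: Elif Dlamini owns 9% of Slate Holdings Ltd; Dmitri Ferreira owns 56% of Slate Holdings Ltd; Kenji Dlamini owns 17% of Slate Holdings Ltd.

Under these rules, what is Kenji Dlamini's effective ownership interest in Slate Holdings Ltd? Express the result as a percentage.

26%

By parent–child attribution (R2), Kenji Dlamini is treated as also owning Elif Dlamini's interest in Slate Holdings Ltd, giving 17% + 9% = 26%.
Direct interest in Slate Holdings Ltd: 26%.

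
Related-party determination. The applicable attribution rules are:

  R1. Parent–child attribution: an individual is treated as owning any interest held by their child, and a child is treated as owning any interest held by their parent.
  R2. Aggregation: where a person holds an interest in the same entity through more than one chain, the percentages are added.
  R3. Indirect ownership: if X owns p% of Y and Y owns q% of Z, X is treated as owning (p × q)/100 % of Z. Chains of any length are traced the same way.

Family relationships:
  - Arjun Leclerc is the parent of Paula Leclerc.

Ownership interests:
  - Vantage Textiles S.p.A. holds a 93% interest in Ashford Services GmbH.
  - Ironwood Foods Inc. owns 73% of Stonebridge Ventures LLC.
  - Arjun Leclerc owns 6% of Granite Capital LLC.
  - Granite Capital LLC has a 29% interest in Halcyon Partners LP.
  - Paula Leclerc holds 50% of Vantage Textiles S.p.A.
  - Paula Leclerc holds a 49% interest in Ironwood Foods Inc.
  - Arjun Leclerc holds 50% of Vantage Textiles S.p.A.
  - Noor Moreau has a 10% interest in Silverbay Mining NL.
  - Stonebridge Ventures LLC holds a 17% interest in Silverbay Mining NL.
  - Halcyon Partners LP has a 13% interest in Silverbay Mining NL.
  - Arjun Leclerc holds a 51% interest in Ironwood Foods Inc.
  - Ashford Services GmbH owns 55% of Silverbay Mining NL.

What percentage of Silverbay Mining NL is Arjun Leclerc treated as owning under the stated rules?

63.7862%

By parent–child attribution (R1), Arjun Leclerc is treated as also owning Paula Leclerc's interest in Ironwood Foods Inc, giving 51% + 49% = 100%.
By parent–child attribution (R1), Arjun Leclerc is treated as also owning Paula Leclerc's interest in Vantage Textiles S.p.A, giving 50% + 50% = 100%.
Chain via Ironwood Foods Inc. → Stonebridge Ventures LLC (R3): 100% × 73% × 17% = 12.41% of Silverbay Mining NL.
Chain via Granite Capital LLC → Halcyon Partners LP (R3): 6% × 29% × 13% = 0.2262% of Silverbay Mining NL.
Chain via Vantage Textiles S.p.A. → Ashford Services GmbH (R3): 100% × 93% × 55% = 51.15% of Silverbay Mining NL.
Aggregating (R2): 12.41% + 0.2262% + 51.15% = 63.7862%.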